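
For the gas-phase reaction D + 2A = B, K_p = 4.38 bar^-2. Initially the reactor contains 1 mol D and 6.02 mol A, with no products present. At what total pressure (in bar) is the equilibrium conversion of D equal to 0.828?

Take 1 mol D as basis and let X be its fractional conversion, so ξ = X.
Species balance: n_D = 1 − X; n_A = 6.02 − 2X; n_B = X.
Summing: n_T = 7.02 − 2X.
K_p = p_B / (p_D p_A^2) with p_i = (n_i/n_T)·P.
At X = 0.828: the mole-fraction product g(X) = Π y_i^ν_i = 7.273. Since K_p = g(X)·P^{-2}, P = (g/K_p)^(1/2) = (7.273/4.38)^(1/2) = 1.29 bar.

P = 1.29 bar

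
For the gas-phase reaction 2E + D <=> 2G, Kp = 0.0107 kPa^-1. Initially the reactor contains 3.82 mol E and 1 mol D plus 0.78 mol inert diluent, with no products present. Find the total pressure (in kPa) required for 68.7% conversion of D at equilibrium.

P = 463 kPa

Take 1 mol D as basis and let X be its fractional conversion, so ξ = X.
At extent ξ: n_E = 3.82 − 2X; n_D = 1 − X; n_G = 2X; n_I = 0.78 (inert).
Total moles n_T = 5.6 − X.
Kp = p_G^2 / (p_E^2 p_D) with p_i = (n_i/n_T)·P.
At X = 0.687: the mole-fraction product g(X) = Π y_i^ν_i = 4.953. Since Kp = g(X)·P^{-1}, P = (g/Kp)^(1/1) = (4.953/0.0107)^(1/1) = 463 kPa.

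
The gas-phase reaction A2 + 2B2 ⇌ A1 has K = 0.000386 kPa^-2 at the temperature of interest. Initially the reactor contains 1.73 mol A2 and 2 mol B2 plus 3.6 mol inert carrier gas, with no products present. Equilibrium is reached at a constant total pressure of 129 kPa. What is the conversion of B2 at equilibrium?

X = 0.346

Basis: 2 mol B2 initially; let X = conversion of B2. Extent ξ = X.
Mole table: n_A2 = 1.73 − X; n_B2 = 2 − 2X; n_A1 = X; n_I = 3.6 (inert).
Summing: n_T = 7.33 − 2X.
With p_i = (n_i/n_T)P, K = p_A1 / (p_A2 p_B2^2).
Substituting and setting equal to 0.000386 kPa^-2 gives a polynomial in X; the root in (0,1) is X = 0.346.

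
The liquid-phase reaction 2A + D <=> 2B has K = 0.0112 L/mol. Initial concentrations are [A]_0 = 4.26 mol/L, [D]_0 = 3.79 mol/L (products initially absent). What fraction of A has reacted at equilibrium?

Let X = conversion of A; extent ξ = 4.26X/2 mol/L.
Concentrations: [A] = 4.26 − 4.26X; [D] = 3.79 − 2.13X; [B] = 4.26X.
K = [B]^2 / ([A]^2 [D]).
Solving K = 0.0112 for X ∈ (0,1): X = 0.164.

X = 0.164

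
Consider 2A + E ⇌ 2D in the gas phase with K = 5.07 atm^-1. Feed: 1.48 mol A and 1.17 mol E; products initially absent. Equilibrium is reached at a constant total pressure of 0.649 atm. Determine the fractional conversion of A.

Basis: 1.48 mol A initially; let X = conversion of A. Extent ξ = 0.74X.
Mole table: n_A = 1.48 − 1.48X; n_E = 1.17 − 0.74X; n_D = 1.48X.
Total moles n_T = 2.65 − 0.74X.
y_i = n_i/n_T, p_i = y_i·P. K = p_D^2 / (p_A^2 p_E).
This yields a degree-3 equation in X; solving on (0,1), X = 0.517.

X = 0.517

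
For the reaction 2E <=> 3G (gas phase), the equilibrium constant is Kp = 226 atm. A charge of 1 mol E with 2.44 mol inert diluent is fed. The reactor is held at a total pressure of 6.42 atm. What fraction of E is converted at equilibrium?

Take 1 mol E as basis and let X be its fractional conversion, so ξ = 0.5X.
Moles: n_E = 1 − X; n_G = 1.5X; n_I = 2.44 (inert).
Summing: n_T = 3.44 + 0.5X.
Mole fractions y_i = n_i/n_T; Kp = p_G^3 / (p_E^2) with p_i = y_i·P.
Equating to 226 atm and solving on 0 < X < 1: X = 0.872.

X = 0.872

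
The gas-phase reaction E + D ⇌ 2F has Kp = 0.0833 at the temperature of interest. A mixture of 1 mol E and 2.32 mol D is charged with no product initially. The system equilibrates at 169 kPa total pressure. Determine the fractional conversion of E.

X = 0.190

Take 1 mol E as basis and let X be its fractional conversion, so ξ = X.
At extent ξ: n_E = 1 − X; n_D = 2.32 − X; n_F = 2X.
Total moles n_T = 3.32 (Δν = 0, constant).
With p_i = (n_i/n_T)P, Kp = p_F^2 / (p_E p_D).
Substituting and setting equal to 0.0833 gives a polynomial in X; the root in (0,1) is X = 0.190.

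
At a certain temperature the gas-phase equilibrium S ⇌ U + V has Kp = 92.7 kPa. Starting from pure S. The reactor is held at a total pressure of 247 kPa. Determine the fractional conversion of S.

Let X = conversion of S (basis 1 mol S); extent of reaction ξ = X.
Mole table: n_S = 1 − X; n_U = X; n_V = X.
n_T = Σnᵢ = 1 + X.
y_i = n_i/n_T, p_i = y_i·P. Kp = p_U p_V / (p_S).
Substituting and setting equal to 92.7 kPa gives a polynomial in X; the root in (0,1) is X = 0.522.

X = 0.522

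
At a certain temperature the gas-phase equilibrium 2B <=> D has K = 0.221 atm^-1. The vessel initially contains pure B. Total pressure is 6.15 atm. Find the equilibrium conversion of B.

Basis: 1 mol B initially; let X = conversion of B. Extent ξ = 0.5X.
Moles: n_B = 1 − X; n_D = 0.5X.
Total moles n_T = 1 − 0.5X.
y_i = n_i/n_T, p_i = y_i·P. K = p_D / (p_B^2).
Equating to 0.221 atm^-1 and solving on 0 < X < 1: X = 0.606.

X = 0.606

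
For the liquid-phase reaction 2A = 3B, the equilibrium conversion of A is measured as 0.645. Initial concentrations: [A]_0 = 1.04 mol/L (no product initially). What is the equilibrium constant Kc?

Kc = 7.47 mol/L

Let X = conversion of A.
Concentrations: [A] = 1.04 − 1.04X; [B] = 1.56X.
At X = 0.645: [A] = 0.369, [B] = 1.01.
Kc = [B]^3 / ([A]^2) = 7.47 mol/L.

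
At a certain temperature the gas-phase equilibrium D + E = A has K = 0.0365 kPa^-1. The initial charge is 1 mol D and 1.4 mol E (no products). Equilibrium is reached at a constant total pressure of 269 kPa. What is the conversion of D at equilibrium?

X = 0.788

Take 1 mol D as basis and let X be its fractional conversion, so ξ = X.
Mole table: n_D = 1 − X; n_E = 1.4 − X; n_A = X.
n_T = Σnᵢ = 2.4 − X.
Mole fractions y_i = n_i/n_T; K = p_A / (p_D p_E) with p_i = y_i·P.
Substituting and setting equal to 0.0365 kPa^-1 gives a polynomial in X; the root in (0,1) is X = 0.788.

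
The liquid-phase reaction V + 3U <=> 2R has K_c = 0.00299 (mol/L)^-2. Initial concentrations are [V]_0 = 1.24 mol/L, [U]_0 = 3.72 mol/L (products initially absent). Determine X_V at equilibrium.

X = 0.133

Let X = conversion of V; extent ξ = 1.24·X mol/L.
Concentrations: [V] = 1.24 − 1.24X; [U] = 3.72 − 3.72X; [R] = 2.48X.
K_c = [R]^2 / ([V] [U]^3).
Setting equal to 0.00299 and solving for X on (0,1) gives X = 0.133.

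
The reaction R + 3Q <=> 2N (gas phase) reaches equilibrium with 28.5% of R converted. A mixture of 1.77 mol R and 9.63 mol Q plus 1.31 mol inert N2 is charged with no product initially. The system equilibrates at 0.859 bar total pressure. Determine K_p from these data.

K_p = 0.279 bar^-2

Basis: 1.77 mol R initially; let X = conversion of R. Extent ξ = 1.77X.
Mole table: n_R = 1.77 − 1.77X; n_Q = 9.63 − 5.31X; n_N = 3.54X; n_I = 1.31 (inert).
Total moles n_T = 12.7 − 3.54X.
At X = 0.285: n_R = 1.27, n_Q = 8.12, n_N = 1.01, n_T = 11.7.
p_i = (n_i/n_T)·P. K_p = p_N^2 / (p_R p_Q^3) = 0.279 bar^-2.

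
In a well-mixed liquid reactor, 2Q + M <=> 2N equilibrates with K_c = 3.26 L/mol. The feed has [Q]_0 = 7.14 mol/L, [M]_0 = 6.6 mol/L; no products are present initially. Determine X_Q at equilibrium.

Let X = conversion of Q; extent ξ = 7.14X/2 mol/L.
Concentrations: [Q] = 7.14 − 7.14X; [M] = 6.6 − 3.57X; [N] = 7.14X.
K_c = [N]^2 / ([Q]^2 [M]).
Equating to 3.26 L/mol: the physical root is X = 0.779.

X = 0.779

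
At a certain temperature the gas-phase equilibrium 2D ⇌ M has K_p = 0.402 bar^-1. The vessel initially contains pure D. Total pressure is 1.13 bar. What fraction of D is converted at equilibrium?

X = 0.404

Basis: 1 mol D initially; let X = conversion of D. Extent ξ = 0.5X.
At extent ξ: n_D = 1 − X; n_M = 0.5X.
n_T = Σnᵢ = 1 − 0.5X.
Mole fractions y_i = n_i/n_T; K_p = p_M / (p_D^2) with p_i = y_i·P.
This yields a degree-2 equation in X; solving on (0,1), X = 0.404.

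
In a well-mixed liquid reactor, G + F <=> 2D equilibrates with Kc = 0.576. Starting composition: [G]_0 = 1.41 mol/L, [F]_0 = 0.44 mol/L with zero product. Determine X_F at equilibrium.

X = 0.461

Let X = conversion of F; extent ξ = 0.44·X mol/L.
Concentrations: [G] = 1.41 − 0.44X; [F] = 0.44 − 0.44X; [D] = 0.88X.
Kc = [D]^2 / ([G] [F]).
Setting equal to 0.576 and solving for X on (0,1) gives X = 0.461.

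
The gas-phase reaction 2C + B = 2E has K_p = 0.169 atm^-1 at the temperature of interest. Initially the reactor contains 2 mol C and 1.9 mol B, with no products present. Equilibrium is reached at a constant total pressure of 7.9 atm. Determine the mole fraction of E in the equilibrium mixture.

Basis: 2 mol C initially; let X = conversion of C. Extent ξ = X.
At extent ξ: n_C = 2 − 2X; n_B = 1.9 − X; n_E = 2X.
Summing: n_T = 3.9 − X.
y_i = n_i/n_T, p_i = y_i·P. K_p = p_E^2 / (p_C^2 p_B).
This yields a degree-3 equation in X; solving on (0,1), X = 0.429.
Then n_E = 0.859, n_T = 3.47, so y_E = 0.247.

y_E = 0.247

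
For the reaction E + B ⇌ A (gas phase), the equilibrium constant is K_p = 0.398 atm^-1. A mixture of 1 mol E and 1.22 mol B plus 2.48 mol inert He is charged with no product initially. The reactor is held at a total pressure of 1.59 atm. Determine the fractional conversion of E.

Take 1 mol E as basis and let X be its fractional conversion, so ξ = X.
Species balance: n_E = 1 − X; n_B = 1.22 − X; n_A = X; n_I = 2.48 (inert).
Total moles n_T = 4.7 − X.
y_i = n_i/n_T, p_i = y_i·P. K_p = p_A / (p_E p_B).
Equating to 0.398 atm^-1 and solving on 0 < X < 1: X = 0.131.

X = 0.131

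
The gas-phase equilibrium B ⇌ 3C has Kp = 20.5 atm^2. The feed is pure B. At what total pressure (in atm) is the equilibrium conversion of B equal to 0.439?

Take 1 mol B as basis and let X be its fractional conversion, so ξ = X.
Mole table: n_B = 1 − X; n_C = 3X.
Total moles n_T = 1 + 2X.
Kp = p_C^3 / (p_B) with p_i = (n_i/n_T)·P.
At X = 0.439: the mole-fraction product g(X) = Π y_i^ν_i = 1.155. Since Kp = g(X)·P^{2}, P = (Kp/g)^(1/2) = (20.5/1.155)^(1/2) = 4.21 atm.

P = 4.21 atm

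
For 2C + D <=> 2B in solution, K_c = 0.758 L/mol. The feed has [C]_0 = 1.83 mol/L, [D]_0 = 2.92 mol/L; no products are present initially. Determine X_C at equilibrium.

X = 0.574

Let X = conversion of C; extent ξ = 1.83X/2 mol/L.
Concentrations: [C] = 1.83 − 1.83X; [D] = 2.92 − 0.915X; [B] = 1.83X.
K_c = [B]^2 / ([C]^2 [D]).
Setting equal to 0.758 and solving for X on (0,1) gives X = 0.574.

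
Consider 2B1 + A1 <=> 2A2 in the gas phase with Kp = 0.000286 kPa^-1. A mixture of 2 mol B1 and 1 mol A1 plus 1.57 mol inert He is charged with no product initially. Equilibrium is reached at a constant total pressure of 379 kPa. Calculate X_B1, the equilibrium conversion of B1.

X = 0.127

Take 2 mol B1 as basis and let X be its fractional conversion, so ξ = X.
Species balance: n_B1 = 2 − 2X; n_A1 = 1 − X; n_A2 = 2X; n_I = 1.57 (inert).
Total moles n_T = 4.57 − X.
With p_i = (n_i/n_T)P, Kp = p_A2^2 / (p_B1^2 p_A1).
Equating to 0.000286 kPa^-1 and solving on 0 < X < 1: X = 0.127.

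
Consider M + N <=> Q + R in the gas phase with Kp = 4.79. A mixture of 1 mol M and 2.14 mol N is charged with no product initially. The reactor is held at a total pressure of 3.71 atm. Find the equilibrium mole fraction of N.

y_N = 0.403

Basis: 1 mol M initially; let X = conversion of M. Extent ξ = X.
Species balance: n_M = 1 − X; n_N = 2.14 − X; n_Q = X; n_R = X.
Total moles n_T = 3.14 (Δν = 0, constant).
Mole fractions y_i = n_i/n_T; Kp = p_Q p_R / (p_M p_N) with p_i = y_i·P.
Equating to 4.79 and solving on 0 < X < 1: X = 0.874.
Then n_N = 1.27, n_T = 3.14, so y_N = 0.403.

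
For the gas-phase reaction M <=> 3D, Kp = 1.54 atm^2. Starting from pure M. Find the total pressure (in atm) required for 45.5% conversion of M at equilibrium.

Basis: 1 mol M initially; let X = conversion of M. Extent ξ = X.
Moles: n_M = 1 − X; n_D = 3X.
Total moles n_T = 1 + 2X.
Kp = p_D^3 / (p_M) with p_i = (n_i/n_T)·P.
At X = 0.455: the mole-fraction product g(X) = Π y_i^ν_i = 1.279. Since Kp = g(X)·P^{2}, P = (Kp/g)^(1/2) = (1.54/1.279)^(1/2) = 1.1 atm.

P = 1.1 atm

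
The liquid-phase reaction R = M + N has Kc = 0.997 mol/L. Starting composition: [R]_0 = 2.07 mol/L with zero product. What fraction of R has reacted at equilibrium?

X = 0.494

Let X = conversion of R; extent ξ = 2.07·X mol/L.
Concentrations: [R] = 2.07 − 2.07X; [M] = 2.07X; [N] = 2.07X.
Kc = [M] [N] / ([R]).
Setting equal to 0.997 and solving for X on (0,1) gives X = 0.494.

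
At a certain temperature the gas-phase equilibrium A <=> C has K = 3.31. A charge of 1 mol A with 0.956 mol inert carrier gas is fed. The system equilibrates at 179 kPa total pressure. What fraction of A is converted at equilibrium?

Basis: 1 mol A initially; let X = conversion of A. Extent ξ = X.
At extent ξ: n_A = 1 − X; n_C = X; n_I = 0.956 (inert).
Total moles n_T = 1.96 (Δν = 0, constant).
With p_i = (n_i/n_T)P, K = p_C / (p_A).
Substituting and setting equal to 3.31 gives a polynomial in X; the root in (0,1) is X = 0.768.

X = 0.768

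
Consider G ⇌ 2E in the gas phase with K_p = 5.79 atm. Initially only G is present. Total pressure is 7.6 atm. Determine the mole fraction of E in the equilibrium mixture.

Basis: 1 mol G initially; let X = conversion of G. Extent ξ = X.
Moles: n_G = 1 − X; n_E = 2X.
Summing: n_T = 1 + X.
y_i = n_i/n_T, p_i = y_i·P. K_p = p_E^2 / (p_G).
Setting this equal to 5.79 atm and taking the physical root (0 < X < 1) gives X = 0.400.
Then n_E = 0.8, n_T = 1.4, so y_E = 0.571.

y_E = 0.571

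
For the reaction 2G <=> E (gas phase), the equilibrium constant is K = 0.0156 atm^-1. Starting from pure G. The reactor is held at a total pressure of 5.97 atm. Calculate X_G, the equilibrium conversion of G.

X = 0.146

Basis: 1 mol G initially; let X = conversion of G. Extent ξ = 0.5X.
Moles: n_G = 1 − X; n_E = 0.5X.
Summing: n_T = 1 − 0.5X.
With p_i = (n_i/n_T)P, K = p_E / (p_G^2).
Setting this equal to 0.0156 atm^-1 and taking the physical root (0 < X < 1) gives X = 0.146.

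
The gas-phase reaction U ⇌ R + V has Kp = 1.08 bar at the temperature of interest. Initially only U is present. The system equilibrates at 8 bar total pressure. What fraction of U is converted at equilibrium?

Basis: 1 mol U initially; let X = conversion of U. Extent ξ = X.
Mole table: n_U = 1 − X; n_R = X; n_V = X.
Summing: n_T = 1 + X.
y_i = n_i/n_T, p_i = y_i·P. Kp = p_R p_V / (p_U).
This yields a degree-2 equation in X; solving on (0,1), X = 0.345.

X = 0.345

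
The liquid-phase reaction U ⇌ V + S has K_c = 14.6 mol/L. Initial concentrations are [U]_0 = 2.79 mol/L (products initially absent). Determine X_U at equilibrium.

Let X = conversion of U; extent ξ = 2.79·X mol/L.
Concentrations: [U] = 2.79 − 2.79X; [V] = 2.79X; [S] = 2.79X.
K_c = [V] [S] / ([U]).
Solving K_c = 14.6 for X ∈ (0,1): X = 0.859.

X = 0.859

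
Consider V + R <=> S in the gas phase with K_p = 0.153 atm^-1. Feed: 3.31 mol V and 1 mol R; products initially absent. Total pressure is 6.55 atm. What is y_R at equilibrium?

Take 1 mol R as basis and let X be its fractional conversion, so ξ = X.
Species balance: n_V = 3.31 − X; n_R = 1 − X; n_S = X.
Total moles n_T = 4.31 − X.
With p_i = (n_i/n_T)P, K_p = p_S / (p_V p_R).
Equating to 0.153 atm^-1 and solving on 0 < X < 1: X = 0.427.
Then n_R = 0.573, n_T = 3.88, so y_R = 0.148.

y_R = 0.148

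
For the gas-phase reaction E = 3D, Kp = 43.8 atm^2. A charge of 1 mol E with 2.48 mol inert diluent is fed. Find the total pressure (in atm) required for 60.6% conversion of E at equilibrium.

P = 7.95 atm

Let X = conversion of E (basis 1 mol E); extent of reaction ξ = X.
Mole table: n_E = 1 − X; n_D = 3X; n_I = 2.48 (inert).
n_T = Σnᵢ = 3.48 + 2X.
Kp = p_D^3 / (p_E) with p_i = (n_i/n_T)·P.
At X = 0.606: the mole-fraction product g(X) = Π y_i^ν_i = 0.6927. Since Kp = g(X)·P^{2}, P = (Kp/g)^(1/2) = (43.8/0.6927)^(1/2) = 7.95 atm.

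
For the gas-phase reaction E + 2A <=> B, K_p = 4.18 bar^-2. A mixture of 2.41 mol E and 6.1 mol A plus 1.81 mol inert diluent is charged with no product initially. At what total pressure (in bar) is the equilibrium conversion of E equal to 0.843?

P = 3.48 bar

Take 2.41 mol E as basis and let X be its fractional conversion, so ξ = 2.41X.
Species balance: n_E = 2.41 − 2.41X; n_A = 6.1 − 4.82X; n_B = 2.41X; n_I = 1.81 (inert).
n_T = Σnᵢ = 10.3 − 4.82X.
K_p = p_B / (p_E p_A^2) with p_i = (n_i/n_T)·P.
At X = 0.843: the mole-fraction product g(X) = Π y_i^ν_i = 50.67. Since K_p = g(X)·P^{-2}, P = (g/K_p)^(1/2) = (50.67/4.18)^(1/2) = 3.48 bar.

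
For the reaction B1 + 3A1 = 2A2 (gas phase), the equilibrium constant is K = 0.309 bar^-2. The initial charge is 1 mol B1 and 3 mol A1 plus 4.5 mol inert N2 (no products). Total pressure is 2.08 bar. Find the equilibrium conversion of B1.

X = 0.224

Let X = conversion of B1 (basis 1 mol B1); extent of reaction ξ = X.
At extent ξ: n_B1 = 1 − X; n_A1 = 3 − 3X; n_A2 = 2X; n_I = 4.5 (inert).
n_T = Σnᵢ = 8.5 − 2X.
y_i = n_i/n_T, p_i = y_i·P. K = p_A2^2 / (p_B1 p_A1^3).
Setting this equal to 0.309 bar^-2 and taking the physical root (0 < X < 1) gives X = 0.224.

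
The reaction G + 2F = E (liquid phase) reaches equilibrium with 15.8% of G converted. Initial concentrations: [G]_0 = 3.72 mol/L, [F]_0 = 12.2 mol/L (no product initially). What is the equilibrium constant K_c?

K_c = 0.00154 (mol/L)^-2

Let X = conversion of G.
Concentrations: [G] = 3.72 − 3.72X; [F] = 12.2 − 7.44X; [E] = 3.72X.
At X = 0.158: [G] = 3.13, [F] = 11, [E] = 0.588.
K_c = [E] / ([G] [F]^2) = 0.00154 (mol/L)^-2.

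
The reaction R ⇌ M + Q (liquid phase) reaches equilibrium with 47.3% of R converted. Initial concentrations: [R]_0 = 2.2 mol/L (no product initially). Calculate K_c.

K_c = 0.934 mol/L

Let X = conversion of R.
Concentrations: [R] = 2.2 − 2.2X; [M] = 2.2X; [Q] = 2.2X.
At X = 0.473: [R] = 1.16, [M] = 1.04, [Q] = 1.04.
K_c = [M] [Q] / ([R]) = 0.934 mol/L.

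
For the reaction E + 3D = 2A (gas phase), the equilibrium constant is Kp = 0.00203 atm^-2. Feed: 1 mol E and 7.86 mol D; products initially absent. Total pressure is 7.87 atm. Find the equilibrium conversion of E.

Take 1 mol E as basis and let X be its fractional conversion, so ξ = X.
Species balance: n_E = 1 − X; n_D = 7.86 − 3X; n_A = 2X.
Total moles n_T = 8.86 − 2X.
With p_i = (n_i/n_T)P, Kp = p_A^2 / (p_E p_D^3).
Substituting and setting equal to 0.00203 atm^-2 gives a polynomial in X; the root in (0,1) is X = 0.322.

X = 0.322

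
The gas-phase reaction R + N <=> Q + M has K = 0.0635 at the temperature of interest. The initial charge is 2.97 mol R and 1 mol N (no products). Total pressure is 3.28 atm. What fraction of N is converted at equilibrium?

Take 1 mol N as basis and let X be its fractional conversion, so ξ = X.
Mole table: n_R = 2.97 − X; n_N = 1 − X; n_Q = X; n_M = X.
n_T stays at 3.97 (no change in mole number).
Mole fractions y_i = n_i/n_T; K = p_Q p_M / (p_R p_N) with p_i = y_i·P.
Substituting and setting equal to 0.0635 gives a polynomial in X; the root in (0,1) is X = 0.334.

X = 0.334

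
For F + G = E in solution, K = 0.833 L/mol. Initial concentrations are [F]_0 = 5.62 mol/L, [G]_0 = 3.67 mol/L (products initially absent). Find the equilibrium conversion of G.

Let X = conversion of G; extent ξ = 3.67·X mol/L.
Concentrations: [F] = 5.62 − 3.67X; [G] = 3.67 − 3.67X; [E] = 3.67X.
K = [E] / ([F] [G]).
This equals 0.833 at X = 0.714 (the root in 0 < X < 1).

X = 0.714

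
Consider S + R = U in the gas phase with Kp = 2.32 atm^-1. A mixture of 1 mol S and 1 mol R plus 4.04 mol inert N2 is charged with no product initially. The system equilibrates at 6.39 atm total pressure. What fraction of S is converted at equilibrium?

Take 1 mol S as basis and let X be its fractional conversion, so ξ = X.
Species balance: n_S = 1 − X; n_R = 1 − X; n_U = X; n_I = 4.04 (inert).
Summing: n_T = 6.04 − X.
With p_i = (n_i/n_T)P, Kp = p_U / (p_S p_R).
This yields a degree-2 equation in X; solving on (0,1), X = 0.549.

X = 0.549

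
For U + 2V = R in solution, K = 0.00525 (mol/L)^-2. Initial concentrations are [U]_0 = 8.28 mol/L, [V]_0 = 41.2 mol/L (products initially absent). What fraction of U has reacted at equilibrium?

X = 0.803

Let X = conversion of U; extent ξ = 8.28·X mol/L.
Concentrations: [U] = 8.28 − 8.28X; [V] = 41.2 − 16.6X; [R] = 8.28X.
K = [R] / ([U] [V]^2).
Equating to 0.00525 (mol/L)^-2: the physical root is X = 0.803.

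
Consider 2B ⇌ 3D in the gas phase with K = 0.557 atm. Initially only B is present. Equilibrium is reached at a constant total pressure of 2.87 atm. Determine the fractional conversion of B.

Let X = conversion of B (basis 1 mol B); extent of reaction ξ = 0.5X.
At extent ξ: n_B = 1 − X; n_D = 1.5X.
n_T = Σnᵢ = 1 + 0.5X.
y_i = n_i/n_T, p_i = y_i·P. K = p_D^3 / (p_B^2).
This yields a degree-3 equation in X; solving on (0,1), X = 0.315.

X = 0.315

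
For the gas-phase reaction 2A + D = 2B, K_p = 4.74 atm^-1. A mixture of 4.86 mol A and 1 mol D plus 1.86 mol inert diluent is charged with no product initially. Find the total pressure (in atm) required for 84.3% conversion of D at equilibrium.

Basis: 1 mol D initially; let X = conversion of D. Extent ξ = X.
Species balance: n_A = 4.86 − 2X; n_D = 1 − X; n_B = 2X; n_I = 1.86 (inert).
Summing: n_T = 7.72 − X.
K_p = p_B^2 / (p_A^2 p_D) with p_i = (n_i/n_T)·P.
At X = 0.843: the mole-fraction product g(X) = Π y_i^ν_i = 12.36. Since K_p = g(X)·P^{-1}, P = (g/K_p)^(1/1) = (12.36/4.74)^(1/1) = 2.61 atm.

P = 2.61 atm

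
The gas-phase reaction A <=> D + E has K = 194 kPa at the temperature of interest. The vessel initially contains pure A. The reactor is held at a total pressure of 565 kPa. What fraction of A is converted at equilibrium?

X = 0.506

Take 1 mol A as basis and let X be its fractional conversion, so ξ = X.
Species balance: n_A = 1 − X; n_D = X; n_E = X.
n_T = Σnᵢ = 1 + X.
Mole fractions y_i = n_i/n_T; K = p_D p_E / (p_A) with p_i = y_i·P.
Equating to 194 kPa and solving on 0 < X < 1: X = 0.506.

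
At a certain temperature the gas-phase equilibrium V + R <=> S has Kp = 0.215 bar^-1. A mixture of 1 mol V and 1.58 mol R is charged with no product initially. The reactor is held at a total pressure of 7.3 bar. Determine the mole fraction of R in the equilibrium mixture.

y_R = 0.530

Take 1 mol V as basis and let X be its fractional conversion, so ξ = X.
Mole table: n_V = 1 − X; n_R = 1.58 − X; n_S = X.
Summing: n_T = 2.58 − X.
y_i = n_i/n_T, p_i = y_i·P. Kp = p_S / (p_V p_R).
This yields a degree-2 equation in X; solving on (0,1), X = 0.454.
Then n_R = 1.13, n_T = 2.13, so y_R = 0.530.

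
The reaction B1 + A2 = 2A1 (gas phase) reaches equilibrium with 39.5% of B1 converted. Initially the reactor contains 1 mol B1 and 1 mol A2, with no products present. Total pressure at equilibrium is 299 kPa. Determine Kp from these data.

Kp = 1.71

Take 1 mol B1 as basis and let X be its fractional conversion, so ξ = X.
Moles: n_B1 = 1 − X; n_A2 = 1 − X; n_A1 = 2X.
n_T stays at 2 (no change in mole number).
At X = 0.395: n_B1 = 0.605, n_A2 = 0.605, n_A1 = 0.79, n_T = 2.
p_i = (n_i/n_T)·P. Kp = p_A1^2 / (p_B1 p_A2) = 1.71.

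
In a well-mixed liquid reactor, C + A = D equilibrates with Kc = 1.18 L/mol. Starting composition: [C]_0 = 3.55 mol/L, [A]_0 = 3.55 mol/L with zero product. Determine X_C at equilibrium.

X = 0.616

Let X = conversion of C; extent ξ = 3.55·X mol/L.
Concentrations: [C] = 3.55 − 3.55X; [A] = 3.55 − 3.55X; [D] = 3.55X.
Kc = [D] / ([C] [A]).
This equals 1.18 at X = 0.616 (the root in 0 < X < 1).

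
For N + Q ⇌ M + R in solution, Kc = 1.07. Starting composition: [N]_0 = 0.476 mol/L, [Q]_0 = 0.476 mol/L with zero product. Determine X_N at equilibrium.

X = 0.508

Let X = conversion of N; extent ξ = 0.476·X mol/L.
Concentrations: [N] = 0.476 − 0.476X; [Q] = 0.476 − 0.476X; [M] = 0.476X; [R] = 0.476X.
Kc = [M] [R] / ([N] [Q]).
Solving Kc = 1.07 for X ∈ (0,1): X = 0.508.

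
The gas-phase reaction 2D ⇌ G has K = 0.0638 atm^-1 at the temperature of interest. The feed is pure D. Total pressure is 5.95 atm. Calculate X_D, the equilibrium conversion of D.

Basis: 1 mol D initially; let X = conversion of D. Extent ξ = 0.5X.
Species balance: n_D = 1 − X; n_G = 0.5X.
Total moles n_T = 1 − 0.5X.
Mole fractions y_i = n_i/n_T; K = p_G / (p_D^2) with p_i = y_i·P.
Substituting and setting equal to 0.0638 atm^-1 gives a polynomial in X; the root in (0,1) is X = 0.370.

X = 0.370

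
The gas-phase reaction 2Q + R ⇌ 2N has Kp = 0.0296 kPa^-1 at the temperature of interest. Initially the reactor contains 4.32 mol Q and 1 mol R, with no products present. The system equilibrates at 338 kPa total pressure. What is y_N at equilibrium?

y_N = 0.368

Take 1 mol R as basis and let X be its fractional conversion, so ξ = X.
Moles: n_Q = 4.32 − 2X; n_R = 1 − X; n_N = 2X.
Total moles n_T = 5.32 − X.
Mole fractions y_i = n_i/n_T; Kp = p_N^2 / (p_Q^2 p_R) with p_i = y_i·P.
Substituting and setting equal to 0.0296 kPa^-1 gives a polynomial in X; the root in (0,1) is X = 0.827.
Then n_N = 1.65, n_T = 4.49, so y_N = 0.368.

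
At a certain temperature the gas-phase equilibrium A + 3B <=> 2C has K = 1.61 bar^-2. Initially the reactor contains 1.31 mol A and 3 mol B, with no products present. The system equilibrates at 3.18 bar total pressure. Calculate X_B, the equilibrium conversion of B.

Let X = conversion of B (basis 3 mol B); extent of reaction ξ = X.
Mole table: n_A = 1.31 − X; n_B = 3 − 3X; n_C = 2X.
Summing: n_T = 4.31 − 2X.
y_i = n_i/n_T, p_i = y_i·P. K = p_C^2 / (p_A p_B^3).
Equating to 1.61 bar^-2 and solving on 0 < X < 1: X = 0.632.

X = 0.632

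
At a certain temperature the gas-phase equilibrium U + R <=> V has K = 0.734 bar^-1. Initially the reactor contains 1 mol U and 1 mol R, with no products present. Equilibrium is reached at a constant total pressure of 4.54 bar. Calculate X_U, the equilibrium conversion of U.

Take 1 mol U as basis and let X be its fractional conversion, so ξ = X.
At extent ξ: n_U = 1 − X; n_R = 1 − X; n_V = X.
Summing: n_T = 2 − X.
With p_i = (n_i/n_T)P, K = p_V / (p_U p_R).
Equating to 0.734 bar^-1 and solving on 0 < X < 1: X = 0.520.

X = 0.520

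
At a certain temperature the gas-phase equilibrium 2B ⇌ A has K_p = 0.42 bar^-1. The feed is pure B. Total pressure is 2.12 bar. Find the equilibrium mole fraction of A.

y_A = 0.362

Let X = conversion of B (basis 1 mol B); extent of reaction ξ = 0.5X.
Moles: n_B = 1 − X; n_A = 0.5X.
Summing: n_T = 1 − 0.5X.
Mole fractions y_i = n_i/n_T; K_p = p_A / (p_B^2) with p_i = y_i·P.
Substituting and setting equal to 0.42 bar^-1 gives a polynomial in X; the root in (0,1) is X = 0.532.
Then n_A = 0.266, n_T = 0.734, so y_A = 0.362.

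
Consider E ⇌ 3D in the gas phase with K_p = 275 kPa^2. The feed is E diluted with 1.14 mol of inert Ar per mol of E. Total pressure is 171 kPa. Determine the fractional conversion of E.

Take 1 mol E as basis and let X be its fractional conversion, so ξ = X.
Mole table: n_E = 1 − X; n_D = 3X; n_I = 1.14 (inert).
Total moles n_T = 2.14 + 2X.
y_i = n_i/n_T, p_i = y_i·P. K_p = p_D^3 / (p_E).
Setting this equal to 275 kPa^2 and taking the physical root (0 < X < 1) gives X = 0.120.

X = 0.120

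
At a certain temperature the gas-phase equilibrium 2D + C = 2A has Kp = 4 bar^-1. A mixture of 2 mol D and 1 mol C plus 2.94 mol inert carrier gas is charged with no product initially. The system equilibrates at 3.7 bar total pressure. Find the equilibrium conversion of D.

Let X = conversion of D (basis 2 mol D); extent of reaction ξ = X.
Species balance: n_D = 2 − 2X; n_C = 1 − X; n_A = 2X; n_I = 2.94 (inert).
Summing: n_T = 5.94 − X.
With p_i = (n_i/n_T)P, Kp = p_A^2 / (p_D^2 p_C).
Setting this equal to 4 bar^-1 and taking the physical root (0 < X < 1) gives X = 0.531.

X = 0.531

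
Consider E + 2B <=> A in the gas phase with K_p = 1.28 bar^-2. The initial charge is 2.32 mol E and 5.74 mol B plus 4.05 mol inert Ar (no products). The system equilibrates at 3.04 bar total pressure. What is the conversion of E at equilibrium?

Let X = conversion of E (basis 2.32 mol E); extent of reaction ξ = 2.32X.
Species balance: n_E = 2.32 − 2.32X; n_B = 5.74 − 4.64X; n_A = 2.32X; n_I = 4.05 (inert).
Summing: n_T = 12.1 − 4.64X.
y_i = n_i/n_T, p_i = y_i·P. K_p = p_A / (p_E p_B^2).
Equating to 1.28 bar^-2 and solving on 0 < X < 1: X = 0.562.

X = 0.562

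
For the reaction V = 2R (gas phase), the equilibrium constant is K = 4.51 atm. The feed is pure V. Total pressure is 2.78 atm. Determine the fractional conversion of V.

X = 0.537

Basis: 1 mol V initially; let X = conversion of V. Extent ξ = X.
Mole table: n_V = 1 − X; n_R = 2X.
Summing: n_T = 1 + X.
y_i = n_i/n_T, p_i = y_i·P. K = p_R^2 / (p_V).
Substituting and setting equal to 4.51 atm gives a polynomial in X; the root in (0,1) is X = 0.537.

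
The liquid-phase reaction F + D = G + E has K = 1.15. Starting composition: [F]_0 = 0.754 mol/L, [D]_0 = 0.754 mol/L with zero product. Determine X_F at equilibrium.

Let X = conversion of F; extent ξ = 0.754·X mol/L.
Concentrations: [F] = 0.754 − 0.754X; [D] = 0.754 − 0.754X; [G] = 0.754X; [E] = 0.754X.
K = [G] [E] / ([F] [D]).
Equating to 1.15: the physical root is X = 0.517.

X = 0.517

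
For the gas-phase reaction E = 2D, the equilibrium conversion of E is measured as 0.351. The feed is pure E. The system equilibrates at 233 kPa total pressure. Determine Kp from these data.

Kp = 131 kPa

Let X = conversion of E (basis 1 mol E); extent of reaction ξ = X.
At extent ξ: n_E = 1 − X; n_D = 2X.
n_T = Σnᵢ = 1 + X.
At X = 0.351: n_E = 0.649, n_D = 0.702, n_T = 1.35.
p_i = (n_i/n_T)·P. Kp = p_D^2 / (p_E) = 131 kPa.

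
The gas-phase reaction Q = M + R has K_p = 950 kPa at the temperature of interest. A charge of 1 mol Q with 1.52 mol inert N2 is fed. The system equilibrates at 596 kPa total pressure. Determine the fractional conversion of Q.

Take 1 mol Q as basis and let X be its fractional conversion, so ξ = X.
Mole table: n_Q = 1 − X; n_M = X; n_R = X; n_I = 1.52 (inert).
Total moles n_T = 2.52 + X.
Mole fractions y_i = n_i/n_T; K_p = p_M p_R / (p_Q) with p_i = y_i·P.
Substituting and setting equal to 950 kPa gives a polynomial in X; the root in (0,1) is X = 0.862.

X = 0.862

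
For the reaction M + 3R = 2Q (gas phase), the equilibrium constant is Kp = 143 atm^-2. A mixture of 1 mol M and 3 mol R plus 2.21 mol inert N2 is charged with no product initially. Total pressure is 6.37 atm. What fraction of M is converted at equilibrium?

Basis: 1 mol M initially; let X = conversion of M. Extent ξ = X.
At extent ξ: n_M = 1 − X; n_R = 3 − 3X; n_Q = 2X; n_I = 2.21 (inert).
n_T = Σnᵢ = 6.21 − 2X.
Mole fractions y_i = n_i/n_T; Kp = p_Q^2 / (p_M p_R^3) with p_i = y_i·P.
Substituting and setting equal to 143 atm^-2 gives a polynomial in X; the root in (0,1) is X = 0.860.

X = 0.860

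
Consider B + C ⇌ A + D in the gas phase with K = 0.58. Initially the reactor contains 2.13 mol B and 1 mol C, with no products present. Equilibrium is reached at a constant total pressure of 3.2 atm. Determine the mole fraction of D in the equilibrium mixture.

y_D = 0.191

Let X = conversion of C (basis 1 mol C); extent of reaction ξ = X.
Mole table: n_B = 2.13 − X; n_C = 1 − X; n_A = X; n_D = X.
n_T stays at 3.13 (no change in mole number).
With p_i = (n_i/n_T)P, K = p_A p_D / (p_B p_C).
This yields a degree-2 equation in X; solving on (0,1), X = 0.598.
Then n_D = 0.598, n_T = 3.13, so y_D = 0.191.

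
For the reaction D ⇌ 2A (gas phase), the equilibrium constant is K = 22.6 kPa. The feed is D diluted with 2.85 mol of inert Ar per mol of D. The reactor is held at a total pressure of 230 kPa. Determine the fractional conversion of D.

Let X = conversion of D (basis 1 mol D); extent of reaction ξ = X.
Species balance: n_D = 1 − X; n_A = 2X; n_I = 2.85 (inert).
n_T = Σnᵢ = 3.85 + X.
Mole fractions y_i = n_i/n_T; K = p_A^2 / (p_D) with p_i = y_i·P.
This yields a degree-2 equation in X; solving on (0,1), X = 0.272.

X = 0.272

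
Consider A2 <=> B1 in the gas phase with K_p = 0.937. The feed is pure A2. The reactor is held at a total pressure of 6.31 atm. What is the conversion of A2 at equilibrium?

X = 0.484

Basis: 1 mol A2 initially; let X = conversion of A2. Extent ξ = X.
Species balance: n_A2 = 1 − X; n_B1 = X.
Since Δν = 0, n_T = 1 throughout.
y_i = n_i/n_T, p_i = y_i·P. K_p = p_B1 / (p_A2).
Setting this equal to 0.937 and taking the physical root (0 < X < 1) gives X = 0.484.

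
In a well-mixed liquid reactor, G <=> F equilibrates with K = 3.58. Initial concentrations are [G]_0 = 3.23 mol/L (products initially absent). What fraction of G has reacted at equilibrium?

X = 0.782

Let X = conversion of G; extent ξ = 3.23·X mol/L.
Concentrations: [G] = 3.23 − 3.23X; [F] = 3.23X.
K = [F] / ([G]).
This equals 3.58 at X = 0.782 (the root in 0 < X < 1).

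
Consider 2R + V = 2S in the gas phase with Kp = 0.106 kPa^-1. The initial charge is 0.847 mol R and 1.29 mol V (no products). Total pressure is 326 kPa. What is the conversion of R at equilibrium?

X = 0.810

Basis: 0.847 mol R initially; let X = conversion of R. Extent ξ = 0.423X.
Mole table: n_R = 0.847 − 0.847X; n_V = 1.29 − 0.423X; n_S = 0.847X.
Total moles n_T = 2.14 − 0.423X.
With p_i = (n_i/n_T)P, Kp = p_S^2 / (p_R^2 p_V).
Setting this equal to 0.106 kPa^-1 and taking the physical root (0 < X < 1) gives X = 0.810.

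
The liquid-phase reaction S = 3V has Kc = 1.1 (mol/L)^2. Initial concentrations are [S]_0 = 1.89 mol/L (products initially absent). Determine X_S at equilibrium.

Let X = conversion of S; extent ξ = 1.89·X mol/L.
Concentrations: [S] = 1.89 − 1.89X; [V] = 5.67X.
Kc = [V]^3 / ([S]).
This equals 1.1 at X = 0.208 (the root in 0 < X < 1).

X = 0.208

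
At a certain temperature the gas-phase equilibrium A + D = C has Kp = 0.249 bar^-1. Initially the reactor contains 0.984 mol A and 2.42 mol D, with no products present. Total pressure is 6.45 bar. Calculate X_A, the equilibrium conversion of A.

X = 0.515

Take 0.984 mol A as basis and let X be its fractional conversion, so ξ = 0.984X.
Mole table: n_A = 0.984 − 0.984X; n_D = 2.42 − 0.984X; n_C = 0.984X.
n_T = Σnᵢ = 3.4 − 0.984X.
With p_i = (n_i/n_T)P, Kp = p_C / (p_A p_D).
This yields a degree-2 equation in X; solving on (0,1), X = 0.515.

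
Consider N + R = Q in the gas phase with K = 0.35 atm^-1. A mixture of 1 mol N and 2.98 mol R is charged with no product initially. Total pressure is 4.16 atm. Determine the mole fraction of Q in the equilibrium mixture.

Let X = conversion of N (basis 1 mol N); extent of reaction ξ = X.
Species balance: n_N = 1 − X; n_R = 2.98 − X; n_Q = X.
n_T = Σnᵢ = 3.98 − X.
With p_i = (n_i/n_T)P, K = p_Q / (p_N p_R).
Equating to 0.35 atm^-1 and solving on 0 < X < 1: X = 0.509.
Then n_Q = 0.509, n_T = 3.47, so y_Q = 0.147.

y_Q = 0.147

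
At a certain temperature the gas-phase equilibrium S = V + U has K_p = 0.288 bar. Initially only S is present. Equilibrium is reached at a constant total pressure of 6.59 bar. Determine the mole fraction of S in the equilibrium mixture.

Basis: 1 mol S initially; let X = conversion of S. Extent ξ = X.
Mole table: n_S = 1 − X; n_V = X; n_U = X.
n_T = Σnᵢ = 1 + X.
y_i = n_i/n_T, p_i = y_i·P. K_p = p_V p_U / (p_S).
Setting this equal to 0.288 bar and taking the physical root (0 < X < 1) gives X = 0.205.
Then n_S = 0.795, n_T = 1.2, so y_S = 0.660.

y_S = 0.660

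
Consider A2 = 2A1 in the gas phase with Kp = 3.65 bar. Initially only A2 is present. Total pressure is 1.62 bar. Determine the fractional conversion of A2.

Basis: 1 mol A2 initially; let X = conversion of A2. Extent ξ = X.
At extent ξ: n_A2 = 1 − X; n_A1 = 2X.
Total moles n_T = 1 + X.
y_i = n_i/n_T, p_i = y_i·P. Kp = p_A1^2 / (p_A2).
Substituting and setting equal to 3.65 bar gives a polynomial in X; the root in (0,1) is X = 0.600.

X = 0.600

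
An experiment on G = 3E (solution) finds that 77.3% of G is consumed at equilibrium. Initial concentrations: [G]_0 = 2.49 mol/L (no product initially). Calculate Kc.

Kc = 341 (mol/L)^2

Let X = conversion of G.
Concentrations: [G] = 2.49 − 2.49X; [E] = 7.47X.
At X = 0.773: [G] = 0.565, [E] = 5.77.
Kc = [E]^3 / ([G]) = 341 (mol/L)^2.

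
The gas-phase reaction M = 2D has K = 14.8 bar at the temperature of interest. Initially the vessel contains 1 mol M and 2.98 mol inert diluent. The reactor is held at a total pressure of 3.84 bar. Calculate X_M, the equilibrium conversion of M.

X = 0.846

Basis: 1 mol M initially; let X = conversion of M. Extent ξ = X.
Mole table: n_M = 1 − X; n_D = 2X; n_I = 2.98 (inert).
Total moles n_T = 3.98 + X.
Mole fractions y_i = n_i/n_T; K = p_D^2 / (p_M) with p_i = y_i·P.
Equating to 14.8 bar and solving on 0 < X < 1: X = 0.846.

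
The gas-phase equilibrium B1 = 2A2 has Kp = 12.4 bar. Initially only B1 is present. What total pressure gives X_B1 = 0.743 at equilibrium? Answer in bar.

Let X = conversion of B1 (basis 1 mol B1); extent of reaction ξ = X.
Species balance: n_B1 = 1 − X; n_A2 = 2X.
n_T = Σnᵢ = 1 + X.
Kp = p_A2^2 / (p_B1) with p_i = (n_i/n_T)·P.
At X = 0.743: the mole-fraction product g(X) = Π y_i^ν_i = 4.93. Since Kp = g(X)·P^{1}, P = (Kp/g)^(1/1) = (12.4/4.93)^(1/1) = 2.52 bar.

P = 2.52 bar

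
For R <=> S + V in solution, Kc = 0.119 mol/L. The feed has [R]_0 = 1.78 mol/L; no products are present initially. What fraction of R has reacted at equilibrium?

X = 0.227

Let X = conversion of R; extent ξ = 1.78·X mol/L.
Concentrations: [R] = 1.78 − 1.78X; [S] = 1.78X; [V] = 1.78X.
Kc = [S] [V] / ([R]).
Setting equal to 0.119 and solving for X on (0,1) gives X = 0.227.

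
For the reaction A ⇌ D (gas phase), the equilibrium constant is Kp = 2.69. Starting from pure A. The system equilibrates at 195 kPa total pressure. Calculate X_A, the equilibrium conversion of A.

X = 0.729

Basis: 1 mol A initially; let X = conversion of A. Extent ξ = X.
Species balance: n_A = 1 − X; n_D = X.
n_T stays at 1 (no change in mole number).
With p_i = (n_i/n_T)P, Kp = p_D / (p_A).
This yields a degree-1 equation in X; solving on (0,1), X = 0.729.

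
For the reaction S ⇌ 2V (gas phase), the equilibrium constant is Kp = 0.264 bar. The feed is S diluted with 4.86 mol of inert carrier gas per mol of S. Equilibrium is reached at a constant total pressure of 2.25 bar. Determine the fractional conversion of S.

X = 0.345

Let X = conversion of S (basis 1 mol S); extent of reaction ξ = X.
Species balance: n_S = 1 − X; n_V = 2X; n_I = 4.86 (inert).
n_T = Σnᵢ = 5.86 + X.
With p_i = (n_i/n_T)P, Kp = p_V^2 / (p_S).
This yields a degree-2 equation in X; solving on (0,1), X = 0.345.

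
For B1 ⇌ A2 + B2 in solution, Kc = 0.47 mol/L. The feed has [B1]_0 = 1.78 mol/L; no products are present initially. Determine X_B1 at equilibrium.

Let X = conversion of B1; extent ξ = 1.78·X mol/L.
Concentrations: [B1] = 1.78 − 1.78X; [A2] = 1.78X; [B2] = 1.78X.
Kc = [A2] [B2] / ([B1]).
Setting equal to 0.47 and solving for X on (0,1) gives X = 0.399.

X = 0.399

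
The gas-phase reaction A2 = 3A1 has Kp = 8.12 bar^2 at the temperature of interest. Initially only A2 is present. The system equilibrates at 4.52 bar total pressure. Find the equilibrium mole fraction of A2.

Take 1 mol A2 as basis and let X be its fractional conversion, so ξ = X.
At extent ξ: n_A2 = 1 − X; n_A1 = 3X.
Total moles n_T = 1 + 2X.
Mole fractions y_i = n_i/n_T; Kp = p_A1^3 / (p_A2) with p_i = y_i·P.
Equating to 8.12 bar^2 and solving on 0 < X < 1: X = 0.297.
Then n_A2 = 0.703, n_T = 1.59, so y_A2 = 0.441.

y_A2 = 0.441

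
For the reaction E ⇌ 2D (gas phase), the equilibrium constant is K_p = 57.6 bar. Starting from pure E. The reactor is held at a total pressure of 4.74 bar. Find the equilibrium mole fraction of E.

y_E = 0.071

Basis: 1 mol E initially; let X = conversion of E. Extent ξ = X.
Species balance: n_E = 1 − X; n_D = 2X.
Summing: n_T = 1 + X.
Mole fractions y_i = n_i/n_T; K_p = p_D^2 / (p_E) with p_i = y_i·P.
Setting this equal to 57.6 bar and taking the physical root (0 < X < 1) gives X = 0.867.
Then n_E = 0.133, n_T = 1.87, so y_E = 0.071.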